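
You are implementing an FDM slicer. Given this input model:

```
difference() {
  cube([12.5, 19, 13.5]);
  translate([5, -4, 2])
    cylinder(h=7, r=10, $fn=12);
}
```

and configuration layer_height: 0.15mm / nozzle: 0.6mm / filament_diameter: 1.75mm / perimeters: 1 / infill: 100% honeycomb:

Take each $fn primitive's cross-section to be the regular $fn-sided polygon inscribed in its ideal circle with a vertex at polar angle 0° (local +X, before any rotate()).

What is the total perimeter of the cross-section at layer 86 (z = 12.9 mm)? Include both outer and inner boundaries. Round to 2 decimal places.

63.00 mm

At z = 12.9 mm: the cube (footprint 12.5×19) is included at this height (perimeter 63.00 mm); the cylinder at (5, -4) does not reach this height (z outside [2, 9]); After the difference (first − rest): none of the subtracted shapes is present at this height, so the 12.5×19 cube is unchanged — boundary = 63.00 mm. Overall, the cross-section is a single solid region. Total boundary length (outer) = 63.00 mm.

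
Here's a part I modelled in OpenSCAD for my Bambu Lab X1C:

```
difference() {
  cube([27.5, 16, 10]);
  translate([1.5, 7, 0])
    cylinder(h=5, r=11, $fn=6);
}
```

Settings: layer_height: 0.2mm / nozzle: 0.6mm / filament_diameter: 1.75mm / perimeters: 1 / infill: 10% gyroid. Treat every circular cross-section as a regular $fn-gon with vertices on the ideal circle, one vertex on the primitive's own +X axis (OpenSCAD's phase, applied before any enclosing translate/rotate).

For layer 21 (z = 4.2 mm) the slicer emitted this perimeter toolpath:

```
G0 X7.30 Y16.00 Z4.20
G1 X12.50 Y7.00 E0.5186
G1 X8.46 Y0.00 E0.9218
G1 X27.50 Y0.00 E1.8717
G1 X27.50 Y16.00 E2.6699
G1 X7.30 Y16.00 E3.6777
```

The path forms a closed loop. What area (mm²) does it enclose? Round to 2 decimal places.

Apply the shoelace formula to the sequence of (X, Y) vertices; enclosed area = 277.54 mm².

277.54 mm²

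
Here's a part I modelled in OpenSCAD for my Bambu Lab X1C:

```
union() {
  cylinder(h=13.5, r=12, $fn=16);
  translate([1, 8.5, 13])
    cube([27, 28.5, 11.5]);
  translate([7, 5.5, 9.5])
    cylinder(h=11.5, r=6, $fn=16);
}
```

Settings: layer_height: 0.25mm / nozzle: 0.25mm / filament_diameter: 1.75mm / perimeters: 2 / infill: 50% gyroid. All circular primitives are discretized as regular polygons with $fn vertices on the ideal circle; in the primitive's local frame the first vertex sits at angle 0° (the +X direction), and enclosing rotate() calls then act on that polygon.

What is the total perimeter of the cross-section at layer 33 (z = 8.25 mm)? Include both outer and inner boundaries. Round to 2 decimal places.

74.91 mm

At z = 8.25 mm: the r=12 cylinder gives a regular 16-gon of circumradius 12 (constant along its height) (perimeter = 2·16·12.000·sin(180°/16) = 74.91 mm); the cube at (1, 8.5) is absent (z outside [13, 24.5]); the cylinder at (7, 5.5) is not intersected at this z (z outside [9.5, 21]); Combining (union): only the r=12 cylinder is present, so the union is just that shape — boundary = 74.91 mm. Overall, the cross-section is a single solid region. Total boundary length (outer) = 74.91 mm.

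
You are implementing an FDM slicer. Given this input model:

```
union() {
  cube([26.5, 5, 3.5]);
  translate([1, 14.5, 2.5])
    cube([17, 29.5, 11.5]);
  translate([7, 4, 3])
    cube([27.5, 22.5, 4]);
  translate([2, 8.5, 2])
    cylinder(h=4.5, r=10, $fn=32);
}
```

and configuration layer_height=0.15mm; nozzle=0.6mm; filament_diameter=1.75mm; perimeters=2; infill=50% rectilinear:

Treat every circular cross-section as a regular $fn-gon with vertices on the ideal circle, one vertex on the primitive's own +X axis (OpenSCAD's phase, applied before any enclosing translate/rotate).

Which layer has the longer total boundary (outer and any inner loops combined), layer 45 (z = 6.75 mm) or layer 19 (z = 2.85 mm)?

Layer 45 (z = 6.75): the cube is not intersected at this z (z outside [0, 3.5]); the 17×29.5 cube at (1, 14.5) contributes its full rectangle (perimeter 93.00 mm); the cube at (7, 4) is present — its section is the full 27.5×22.5 rectangle (perimeter 100.00 mm); the cylinder at (2, 8.5) is absent (z outside [2, 6.5]); Taking the union: the regions partially overlap (shared area 132.00 mm²), so the edge portions inside another operand are dropped and the merged outline is re-measured after clipping — boundary = 147.00 mm. So its perimeter = 147.00 mm. Layer 19 (z = 2.85): the cube (footprint 26.5×5) is included at this height (perimeter 63.00 mm); the 17×29.5 cube at (1, 14.5) contributes its full rectangle (perimeter 93.00 mm); the cube at (7, 4) does not reach this height (z outside [3, 7]); the cylinder at (2, 8.5): section is a regular 32-gon, circumradius r=10 (perimeter = 2·32·10.000·sin(180°/32) = 62.73 mm); Merging all regions: the regions partially overlap (shared area 74.73 mm²), so the edge portions inside another operand are dropped and the merged outline is re-measured after clipping — boundary = 165.48 mm. So its perimeter = 165.48 mm. Layer 19 is larger (165.48 vs 147.00 mm).

layer 19 (z = 2.85 mm)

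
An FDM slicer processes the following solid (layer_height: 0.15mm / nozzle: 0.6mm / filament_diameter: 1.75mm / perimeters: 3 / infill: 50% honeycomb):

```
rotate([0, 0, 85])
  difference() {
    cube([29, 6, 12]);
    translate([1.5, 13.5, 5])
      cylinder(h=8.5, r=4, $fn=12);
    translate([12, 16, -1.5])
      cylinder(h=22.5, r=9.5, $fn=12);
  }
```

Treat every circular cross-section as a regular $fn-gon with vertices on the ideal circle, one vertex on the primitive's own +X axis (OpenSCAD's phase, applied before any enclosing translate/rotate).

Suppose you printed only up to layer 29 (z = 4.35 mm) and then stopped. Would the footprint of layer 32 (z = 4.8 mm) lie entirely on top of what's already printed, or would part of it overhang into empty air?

entirely on top

Compare the two slices. At z = 4.35: the 29×6 cube contributes its full rectangle (area 174.00 mm²); the cylinder at (1.5, 13.5) is not intersected at this z (z outside [5, 13.5]); the r=9.5 cylinder at (12, 16) contributes a regular 12-gon of circumradius 9.5 (area = (12/2)·9.500²·sin(360°/12) = 270.75 mm²); Taking the first minus the rest: starting from the 29×6 cube (174.00 mm²), the r=9.5 cylinder at (12, 16) misses the remaining region (no effect) — area = 174.00 mm²; (whole slice rotated 85° about Z — lengths, areas and connectivity unchanged). At z = 4.8: the cube is present — its section is the full 29×6 rectangle (area 174.00 mm²); the cylinder at (1.5, 13.5) is not intersected at this z (z outside [5, 13.5]); the cylinder at (12, 16): section is a regular 12-gon, circumradius r=9.5 (area = (12/2)·9.500²·sin(360°/12) = 270.75 mm²); Subtracting the remaining from the first: starting from the 29×6 cube (174.00 mm²), the r=9.5 cylinder at (12, 16) misses the remaining region (no effect) — area = 174.00 mm²; (rotated 85° about Z; rotation is an isometry so areas/perimeters/island counts are preserved). Checking containment: the cross-section at z = 4.8 is a subset of the cross-section at z = 4.35.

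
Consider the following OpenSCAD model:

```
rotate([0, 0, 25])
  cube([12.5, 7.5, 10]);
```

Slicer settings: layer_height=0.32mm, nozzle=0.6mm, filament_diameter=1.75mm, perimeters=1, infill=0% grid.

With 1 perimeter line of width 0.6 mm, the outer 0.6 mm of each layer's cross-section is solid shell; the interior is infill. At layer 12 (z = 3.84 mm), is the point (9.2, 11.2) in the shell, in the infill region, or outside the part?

outside

At z = 3.84 mm: the cube (footprint 12.5×7.5) is included at this height; (whole slice rotated 25° about Z — lengths, areas and connectivity unchanged). Overall, the cross-section is a single solid region. Undo the 25° rotation: the query point maps to (13.071, 6.263) in the un-rotated model frame. The nearest boundary edge runs (12.50, 0.00)→(12.50, 7.50); distance from the point to it = 0.57 mm. The point is not inside any of the regions above, so it lies outside the cross-section (0.57 mm from the nearest boundary).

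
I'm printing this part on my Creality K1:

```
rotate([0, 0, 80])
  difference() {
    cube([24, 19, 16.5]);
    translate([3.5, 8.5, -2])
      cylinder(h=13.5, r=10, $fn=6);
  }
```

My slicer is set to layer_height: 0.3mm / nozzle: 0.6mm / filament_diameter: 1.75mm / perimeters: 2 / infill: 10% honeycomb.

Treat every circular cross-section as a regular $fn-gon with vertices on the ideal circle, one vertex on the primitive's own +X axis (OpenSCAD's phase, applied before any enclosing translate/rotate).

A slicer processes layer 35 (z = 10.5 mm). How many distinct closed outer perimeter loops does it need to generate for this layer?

At z = 10.5 mm: the cube (footprint 24×19) is included at this height; the cylinder at (3.5, 8.5): section is a regular 6-gon, circumradius r=10; Taking the first minus the rest: starting from the 24×19 cube, the r=10 cylinder at (3.5, 8.5) partially overlaps it — only the 189.16 mm² overlap (of its 259.81 mm²) is removed, clipping the outline — 1 connected region; (rotated 80° about Z; rotation is an isometry so areas/perimeters/island counts are preserved). The result has 1 disconnected region.

1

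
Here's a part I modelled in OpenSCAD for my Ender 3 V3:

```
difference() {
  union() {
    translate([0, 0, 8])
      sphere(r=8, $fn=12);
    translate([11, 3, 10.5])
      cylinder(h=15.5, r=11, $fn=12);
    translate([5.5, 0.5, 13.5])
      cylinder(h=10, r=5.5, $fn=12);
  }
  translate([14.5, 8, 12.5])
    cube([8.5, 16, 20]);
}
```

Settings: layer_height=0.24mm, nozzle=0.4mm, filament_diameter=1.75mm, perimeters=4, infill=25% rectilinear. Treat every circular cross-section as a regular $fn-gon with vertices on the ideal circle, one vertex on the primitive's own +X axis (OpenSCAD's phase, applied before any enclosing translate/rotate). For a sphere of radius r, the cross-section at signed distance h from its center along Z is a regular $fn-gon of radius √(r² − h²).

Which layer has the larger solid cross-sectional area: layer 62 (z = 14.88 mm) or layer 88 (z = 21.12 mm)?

Layer 62 (z = 14.88): the r=8 sphere slices to a regular 12-gon of circumradius 4.082 (√(r²−h²) with h=6.88 from center) (area = (12/2)·4.082²·sin(360°/12) = 50.00 mm²); the cylinder at (11, 3): section is a regular 12-gon, circumradius r=11 (area = (12/2)·11.000²·sin(360°/12) = 363.00 mm²); the r=5.5 cylinder at (5.5, 0.5) gives a regular 12-gon of circumradius 5.5 (constant along its height) (area = (12/2)·5.500²·sin(360°/12) = 90.75 mm²); Taking the union: the regions partially overlap — summed areas 503.75 mm² minus the doubly-counted overlap 108.53 mm² gives 395.22 mm² — area = 395.22 mm²; the cube at (14.5, 8) is present — its section is the full 8.5×16 rectangle (area 136.00 mm²); Subtracting the remaining from the first: starting from that combined region (395.22 mm²), the 8.5×16 cube at (14.5, 8) partially overlaps it — only the 19.74 mm² overlap (of its 136.00 mm²) is removed, clipping the outline — area = 375.47 mm². So its area = 375.47 mm². Layer 88 (z = 21.12): the sphere does not reach this height (|z−center|=13.120 > r=8); the r=11 cylinder at (11, 3) contributes a regular 12-gon of circumradius 11 (area = (12/2)·11.000²·sin(360°/12) = 363.00 mm²); the r=5.5 cylinder at (5.5, 0.5) contributes a regular 12-gon of circumradius 5.5 (area = (12/2)·5.500²·sin(360°/12) = 90.75 mm²); Combining (union): the regions partially overlap — summed areas 453.75 mm² minus the doubly-counted overlap 87.44 mm² gives 366.31 mm² — area = 366.31 mm²; the cube at (14.5, 8) (footprint 8.5×16) is included at this height (area 136.00 mm²); Taking the first minus the rest: starting from that combined region (366.31 mm²), the 8.5×16 cube at (14.5, 8) partially overlaps it — only the 19.74 mm² overlap (of its 136.00 mm²) is removed, clipping the outline — area = 346.57 mm². So its area = 346.57 mm². Layer 62 is larger (375.47 vs 346.57 mm²).

layer 62 (z = 14.88 mm)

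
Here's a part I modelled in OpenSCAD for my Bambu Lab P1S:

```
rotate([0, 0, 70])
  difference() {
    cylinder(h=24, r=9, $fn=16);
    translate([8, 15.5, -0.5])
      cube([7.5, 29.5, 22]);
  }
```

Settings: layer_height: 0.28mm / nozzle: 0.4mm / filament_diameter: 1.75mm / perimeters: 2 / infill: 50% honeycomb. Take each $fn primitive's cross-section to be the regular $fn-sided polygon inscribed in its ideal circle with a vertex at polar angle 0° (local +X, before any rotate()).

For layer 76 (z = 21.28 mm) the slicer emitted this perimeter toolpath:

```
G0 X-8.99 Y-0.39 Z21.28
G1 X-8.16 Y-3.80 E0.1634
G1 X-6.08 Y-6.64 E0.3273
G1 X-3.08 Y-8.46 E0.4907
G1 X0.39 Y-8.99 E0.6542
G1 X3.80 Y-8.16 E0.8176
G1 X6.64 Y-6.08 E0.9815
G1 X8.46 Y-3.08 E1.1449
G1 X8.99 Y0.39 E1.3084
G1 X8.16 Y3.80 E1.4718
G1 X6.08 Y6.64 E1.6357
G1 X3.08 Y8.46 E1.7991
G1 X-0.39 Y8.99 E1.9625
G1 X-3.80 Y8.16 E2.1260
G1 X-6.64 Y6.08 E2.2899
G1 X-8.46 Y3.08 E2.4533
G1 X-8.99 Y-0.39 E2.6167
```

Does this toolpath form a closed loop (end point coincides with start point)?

Start point (G0): (-8.99, -0.39). End point (last G1): the path returns to the start — closed.

yes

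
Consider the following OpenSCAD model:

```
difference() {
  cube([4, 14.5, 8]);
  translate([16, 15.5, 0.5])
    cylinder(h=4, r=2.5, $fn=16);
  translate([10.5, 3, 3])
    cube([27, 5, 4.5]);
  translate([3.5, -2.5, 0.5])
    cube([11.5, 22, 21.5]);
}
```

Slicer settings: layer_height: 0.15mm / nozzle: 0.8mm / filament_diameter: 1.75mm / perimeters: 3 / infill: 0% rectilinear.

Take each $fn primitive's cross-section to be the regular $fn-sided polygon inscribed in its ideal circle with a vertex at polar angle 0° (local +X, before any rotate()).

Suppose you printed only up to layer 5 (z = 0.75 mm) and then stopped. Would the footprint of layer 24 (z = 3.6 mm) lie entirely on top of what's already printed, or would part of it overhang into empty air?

Compare the two slices. At z = 0.75: the 4×14.5 cube contributes its full rectangle (area 58.00 mm²); the r=2.5 cylinder at (16, 15.5) contributes a regular 16-gon of circumradius 2.5 (area = (16/2)·2.500²·sin(360°/16) = 19.13 mm²); the cube at (10.5, 3) is not intersected at this z (z outside [3, 7.5]); the cube at (3.5, -2.5) is present — its section is the full 11.5×22 rectangle (area 253.00 mm²); Taking the first minus the rest: starting from the 4×14.5 cube (58.00 mm²), the r=2.5 cylinder at (16, 15.5) misses the remaining region (no effect); the 11.5×22 cube at (3.5, -2.5) partially overlaps it — only the 7.25 mm² overlap (of its 253.00 mm²) is removed, clipping the outline — area = 50.75 mm². At z = 3.6: the cube (footprint 4×14.5) is included at this height (area 58.00 mm²); the r=2.5 cylinder at (16, 15.5) gives a regular 16-gon of circumradius 2.5 (constant along its height) (area = (16/2)·2.500²·sin(360°/16) = 19.13 mm²); the cube at (10.5, 3) is present — its section is the full 27×5 rectangle (area 135.00 mm²); the cube at (3.5, -2.5) is present — its section is the full 11.5×22 rectangle (area 253.00 mm²); After the difference (first − rest): starting from the 4×14.5 cube (58.00 mm²), the r=2.5 cylinder at (16, 15.5) misses the remaining region (no effect); the 27×5 cube at (10.5, 3) misses the remaining region (no effect); the 11.5×22 cube at (3.5, -2.5) partially overlaps it — only the 7.25 mm² overlap (of its 253.00 mm²) is removed, clipping the outline — area = 50.75 mm². Checking containment: the cross-section at z = 3.6 is a subset of the cross-section at z = 0.75.

entirely on top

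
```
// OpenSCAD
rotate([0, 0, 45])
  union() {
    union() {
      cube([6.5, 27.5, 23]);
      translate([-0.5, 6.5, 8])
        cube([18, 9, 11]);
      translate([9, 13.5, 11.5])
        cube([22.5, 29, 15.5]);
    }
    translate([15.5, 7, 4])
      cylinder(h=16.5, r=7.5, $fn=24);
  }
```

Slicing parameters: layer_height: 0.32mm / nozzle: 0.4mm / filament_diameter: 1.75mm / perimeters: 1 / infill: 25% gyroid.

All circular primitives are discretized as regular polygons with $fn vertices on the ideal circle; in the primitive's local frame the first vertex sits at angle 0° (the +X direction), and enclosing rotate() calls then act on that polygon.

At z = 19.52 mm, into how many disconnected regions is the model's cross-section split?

At z = 19.52 mm: the cube is present — its section is the full 6.5×27.5 rectangle; the cube at (-0.5, 6.5) does not reach this height (z outside [8, 19]); the cube at (9, 13.5) (footprint 22.5×29) is included at this height; Combining (union): the 2 present regions are separate (no shared area or edge), so areas and boundary lengths simply add and each stays a separate island — 2 connected regions; the cylinder at (15.5, 7): section is a regular 24-gon, circumradius r=7.5; Merging all regions: the regions partially overlap (shared area 4.72 mm²), so overlapping operands fuse into one piece — 2 connected regions; (rotated 45° about Z; rotation is an isometry so areas/perimeters/island counts are preserved). The result has 2 disconnected regions.

2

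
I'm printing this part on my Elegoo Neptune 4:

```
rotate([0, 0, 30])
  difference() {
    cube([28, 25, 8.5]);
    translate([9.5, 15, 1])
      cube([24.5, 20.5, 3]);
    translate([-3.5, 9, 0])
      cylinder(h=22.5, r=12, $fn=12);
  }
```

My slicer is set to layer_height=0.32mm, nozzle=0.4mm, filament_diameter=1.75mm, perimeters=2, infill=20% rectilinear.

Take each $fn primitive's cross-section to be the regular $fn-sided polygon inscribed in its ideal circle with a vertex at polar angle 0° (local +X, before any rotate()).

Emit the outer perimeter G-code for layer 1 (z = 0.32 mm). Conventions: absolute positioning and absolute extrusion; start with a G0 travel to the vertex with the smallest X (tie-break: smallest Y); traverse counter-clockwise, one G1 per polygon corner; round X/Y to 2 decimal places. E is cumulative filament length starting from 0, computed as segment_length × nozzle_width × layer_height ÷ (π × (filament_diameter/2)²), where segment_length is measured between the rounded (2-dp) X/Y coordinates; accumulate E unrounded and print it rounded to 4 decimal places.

G0 X-12.50 Y21.65 Z0.32
G1 X-10.03 Y17.37 E0.2630
G1 X-7.53 Y18.04 E0.4007
G1 X-1.53 Y16.44 E0.7312
G1 X2.86 Y12.04 E1.0619
G1 X4.47 Y6.04 E1.3925
G1 X3.37 Y1.95 E1.6179
G1 X24.25 Y14.00 E2.9008
G1 X11.75 Y35.65 E4.2312
G1 X-12.50 Y21.65 E5.7213

At z = 0.32 mm: the cube (footprint 28×25) is included at this height; the cube at (9.5, 15) is not intersected at this z (z outside [1, 4]); the r=12 cylinder at (-3.5, 9) contributes a regular 12-gon of circumradius 12; After the difference (first − rest): starting from the 28×25 cube, the r=12 cylinder at (-3.5, 9) partially overlaps it — only the 130.00 mm² overlap (of its 432.00 mm²) is removed, clipping the outline — 1 connected region; (whole slice rotated 30° about Z — lengths, areas and connectivity unchanged). The outline is a single polygon with 9 vertices. Extrusion per mm of travel: 0.4 × 0.32 / (π × 0.875²) = 0.053216. Accumulating E over each segment gives final E = 5.7213.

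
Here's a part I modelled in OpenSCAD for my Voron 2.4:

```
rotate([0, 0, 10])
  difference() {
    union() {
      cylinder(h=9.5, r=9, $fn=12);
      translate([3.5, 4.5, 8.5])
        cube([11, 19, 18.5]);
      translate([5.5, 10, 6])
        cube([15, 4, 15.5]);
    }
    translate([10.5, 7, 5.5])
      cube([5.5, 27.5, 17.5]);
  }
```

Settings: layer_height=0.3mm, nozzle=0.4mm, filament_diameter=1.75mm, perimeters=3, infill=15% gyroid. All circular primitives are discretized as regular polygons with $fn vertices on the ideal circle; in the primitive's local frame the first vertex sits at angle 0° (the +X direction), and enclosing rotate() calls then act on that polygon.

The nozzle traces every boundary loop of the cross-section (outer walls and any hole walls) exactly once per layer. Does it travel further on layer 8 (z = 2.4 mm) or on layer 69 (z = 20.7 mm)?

Layer 8 (z = 2.4): the r=9 cylinder contributes a regular 12-gon of circumradius 9 (perimeter = 2·12·9.000·sin(180°/12) = 55.90 mm); the cube at (3.5, 4.5) is not intersected at this z (z outside [8.5, 27]); the cube at (5.5, 10) is absent (z outside [6, 21.5]); Combining (union): only the r=9 cylinder is present, so the union is just that shape — boundary = 55.90 mm; the cube at (10.5, 7) is not intersected at this z (z outside [5.5, 23]); Taking the first minus the rest: none of the subtracted shapes is present at this height, so the result so far is unchanged — boundary = 55.90 mm; (whole slice rotated 10° about Z — lengths, areas and connectivity unchanged). So its perimeter = 55.90 mm. Layer 69 (z = 20.7): the cylinder is not intersected at this z (z outside [0, 9.5]); the cube at (3.5, 4.5) (footprint 11×19) is included at this height (perimeter 60.00 mm); the 15×4 cube at (5.5, 10) contributes its full rectangle (perimeter 38.00 mm); Combining (union): the regions partially overlap (shared area 36.00 mm²), so the edge portions inside another operand are dropped and the merged outline is re-measured after clipping — boundary = 72.00 mm; the cube at (10.5, 7) is present — its section is the full 5.5×27.5 rectangle (perimeter 66.00 mm); Taking the first minus the rest: starting from the result so far, the 5.5×27.5 cube at (10.5, 7) partially overlaps it — only the 72.00 mm² overlap (of its 151.25 mm²) is removed, clipping the outline — boundary = 77.00 mm; (rotated 10° about Z; rotation is an isometry so areas/perimeters/island counts are preserved). So its perimeter = 77.00 mm. Layer 69 is larger (77.00 vs 55.90 mm).

layer 69 (z = 20.7 mm)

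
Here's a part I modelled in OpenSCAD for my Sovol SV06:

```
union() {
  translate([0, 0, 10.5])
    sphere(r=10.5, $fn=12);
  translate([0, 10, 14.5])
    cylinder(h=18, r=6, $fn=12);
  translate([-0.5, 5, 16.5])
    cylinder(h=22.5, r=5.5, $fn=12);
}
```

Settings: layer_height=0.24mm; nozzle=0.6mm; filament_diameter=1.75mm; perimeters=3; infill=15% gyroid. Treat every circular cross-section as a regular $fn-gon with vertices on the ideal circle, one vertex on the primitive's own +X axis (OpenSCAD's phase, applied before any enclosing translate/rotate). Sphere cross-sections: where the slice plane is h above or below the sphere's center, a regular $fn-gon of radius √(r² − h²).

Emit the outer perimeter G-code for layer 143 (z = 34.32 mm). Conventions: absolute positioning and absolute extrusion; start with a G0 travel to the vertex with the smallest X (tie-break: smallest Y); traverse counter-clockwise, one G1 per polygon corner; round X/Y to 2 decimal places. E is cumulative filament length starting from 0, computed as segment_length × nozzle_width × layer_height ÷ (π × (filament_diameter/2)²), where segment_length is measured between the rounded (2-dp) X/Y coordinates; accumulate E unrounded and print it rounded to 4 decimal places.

At z = 34.32 mm: the sphere does not reach this height (|z−center|=23.820 > r=10.5); the cylinder at (0, 10) is absent (z outside [14.5, 32.5]); the r=5.5 cylinder at (-0.5, 5) gives a regular 12-gon of circumradius 5.5 (constant along its height); Combining (union): only the r=5.5 cylinder at (-0.5, 5) is present, so the union is just that shape — 1 connected region. The outline is a single polygon with 12 vertices. Extrusion per mm of travel: 0.6 × 0.24 / (π × 0.875²) = 0.059868. Accumulating E over each segment gives final E = 2.0447.

G0 X-6.00 Y5.00 Z34.32
G1 X-5.26 Y2.25 E0.1705
G1 X-3.25 Y0.24 E0.3407
G1 X-0.50 Y-0.50 E0.5112
G1 X2.25 Y0.24 E0.6817
G1 X4.26 Y2.25 E0.8518
G1 X5.00 Y5.00 E1.0223
G1 X4.26 Y7.75 E1.1928
G1 X2.25 Y9.76 E1.3630
G1 X-0.50 Y10.50 E1.5335
G1 X-3.25 Y9.76 E1.7040
G1 X-5.26 Y7.75 E1.8742
G1 X-6.00 Y5.00 E2.0447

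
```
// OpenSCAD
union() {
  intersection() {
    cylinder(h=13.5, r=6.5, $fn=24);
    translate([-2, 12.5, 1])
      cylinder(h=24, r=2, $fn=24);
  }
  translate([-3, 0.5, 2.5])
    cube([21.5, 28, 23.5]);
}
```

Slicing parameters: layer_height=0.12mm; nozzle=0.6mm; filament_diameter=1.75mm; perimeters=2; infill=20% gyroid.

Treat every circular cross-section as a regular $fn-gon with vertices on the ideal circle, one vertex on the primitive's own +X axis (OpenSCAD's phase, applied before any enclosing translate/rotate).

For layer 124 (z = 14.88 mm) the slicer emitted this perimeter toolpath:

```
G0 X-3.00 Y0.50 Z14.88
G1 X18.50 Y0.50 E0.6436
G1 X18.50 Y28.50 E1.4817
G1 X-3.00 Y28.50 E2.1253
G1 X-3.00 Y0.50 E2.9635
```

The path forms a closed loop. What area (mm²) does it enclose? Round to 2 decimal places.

Apply the shoelace formula to the sequence of (X, Y) vertices; enclosed area = 602.00 mm².

602.00 mm²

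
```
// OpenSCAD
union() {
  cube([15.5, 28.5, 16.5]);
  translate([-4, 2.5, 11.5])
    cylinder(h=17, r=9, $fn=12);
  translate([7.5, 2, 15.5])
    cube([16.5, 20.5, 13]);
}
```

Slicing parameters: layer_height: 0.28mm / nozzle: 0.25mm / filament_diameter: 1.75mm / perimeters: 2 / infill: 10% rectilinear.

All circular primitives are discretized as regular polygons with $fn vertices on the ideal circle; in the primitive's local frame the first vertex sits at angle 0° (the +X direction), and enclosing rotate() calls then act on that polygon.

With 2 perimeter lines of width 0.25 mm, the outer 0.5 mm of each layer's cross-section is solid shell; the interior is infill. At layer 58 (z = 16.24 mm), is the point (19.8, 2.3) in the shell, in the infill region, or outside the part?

At z = 16.24 mm: the cube is present — its section is the full 15.5×28.5 rectangle; the cylinder at (-4, 2.5): section is a regular 12-gon, circumradius r=9; the 16.5×20.5 cube at (7.5, 2) contributes its full rectangle; Merging all regions: the regions partially overlap (shared area 202.56 mm²), so overlapping operands fuse into one piece — 1 connected region. Overall, the cross-section is a single solid region. The nearest boundary edge runs (24.00, 2.00)→(15.50, 2.00); distance from the point to it = 0.30 mm. The point is inside the cross-section, 0.30 mm from the nearest boundary — within the 0.5 mm shell band (2 × 0.25).

shell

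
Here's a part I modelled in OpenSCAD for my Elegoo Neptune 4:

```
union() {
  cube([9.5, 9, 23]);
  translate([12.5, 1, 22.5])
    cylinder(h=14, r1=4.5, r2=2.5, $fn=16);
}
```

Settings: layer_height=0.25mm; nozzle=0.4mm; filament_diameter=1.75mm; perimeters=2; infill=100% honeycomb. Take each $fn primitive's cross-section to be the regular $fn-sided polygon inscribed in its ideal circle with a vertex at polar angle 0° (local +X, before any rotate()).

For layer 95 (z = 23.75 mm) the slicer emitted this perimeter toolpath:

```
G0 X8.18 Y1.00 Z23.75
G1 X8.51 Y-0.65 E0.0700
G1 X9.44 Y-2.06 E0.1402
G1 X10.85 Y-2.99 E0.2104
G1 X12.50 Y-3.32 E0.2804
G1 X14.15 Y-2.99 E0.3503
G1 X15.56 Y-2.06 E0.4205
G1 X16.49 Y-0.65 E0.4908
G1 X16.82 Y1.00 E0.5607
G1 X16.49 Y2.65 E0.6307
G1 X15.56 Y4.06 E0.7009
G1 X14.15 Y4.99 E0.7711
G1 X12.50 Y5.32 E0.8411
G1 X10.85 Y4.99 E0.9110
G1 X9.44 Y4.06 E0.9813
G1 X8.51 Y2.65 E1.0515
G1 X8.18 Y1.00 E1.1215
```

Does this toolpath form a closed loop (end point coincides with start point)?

Start point (G0): (8.18, 1.00). End point (last G1): the path returns to the start — closed.

yes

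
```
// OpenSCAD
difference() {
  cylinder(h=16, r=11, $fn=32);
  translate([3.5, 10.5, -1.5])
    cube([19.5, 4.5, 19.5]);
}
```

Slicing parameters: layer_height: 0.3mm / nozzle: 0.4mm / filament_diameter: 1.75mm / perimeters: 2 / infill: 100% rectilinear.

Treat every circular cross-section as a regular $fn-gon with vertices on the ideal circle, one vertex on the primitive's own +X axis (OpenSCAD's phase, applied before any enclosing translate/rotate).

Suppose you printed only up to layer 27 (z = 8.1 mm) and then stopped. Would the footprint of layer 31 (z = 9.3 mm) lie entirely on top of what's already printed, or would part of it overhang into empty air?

Compare the two slices. At z = 8.1: the r=11 cylinder gives a regular 32-gon of circumradius 11 (constant along its height) (area = (32/2)·11.000²·sin(360°/32) = 377.69 mm²); the cube at (3.5, 10.5) (footprint 19.5×4.5) is included at this height (area 87.75 mm²); Taking the first minus the rest: starting from the r=11 cylinder (377.69 mm²), the 19.5×4.5 cube at (3.5, 10.5) misses the remaining region (no effect) — area = 377.69 mm². At z = 9.3: the r=11 cylinder contributes a regular 32-gon of circumradius 11 (area = (32/2)·11.000²·sin(360°/32) = 377.69 mm²); the 19.5×4.5 cube at (3.5, 10.5) contributes its full rectangle (area 87.75 mm²); Taking the first minus the rest: starting from the r=11 cylinder (377.69 mm²), the 19.5×4.5 cube at (3.5, 10.5) misses the remaining region (no effect) — area = 377.69 mm². Checking containment: the cross-section at z = 9.3 is a subset of the cross-section at z = 8.1.

entirely on top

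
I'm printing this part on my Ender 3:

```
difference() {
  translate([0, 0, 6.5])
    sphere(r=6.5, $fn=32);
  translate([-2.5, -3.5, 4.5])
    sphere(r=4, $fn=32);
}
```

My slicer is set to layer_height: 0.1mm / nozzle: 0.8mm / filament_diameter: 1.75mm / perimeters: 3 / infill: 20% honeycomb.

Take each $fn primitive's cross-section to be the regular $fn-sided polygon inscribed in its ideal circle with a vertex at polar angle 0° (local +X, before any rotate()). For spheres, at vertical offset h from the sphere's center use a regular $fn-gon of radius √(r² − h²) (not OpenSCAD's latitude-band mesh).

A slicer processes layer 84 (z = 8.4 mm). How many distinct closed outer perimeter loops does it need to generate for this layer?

1

At z = 8.4 mm: the r=6.5 sphere contributes a regular 32-gon of circumradius √(6.5²−1.9²) = 6.216; the r=4 sphere at (-2.5, -3.5) slices to a regular 32-gon of circumradius 0.889 (√(r²−h²) with h=3.9 from center); After the difference (first − rest): starting from the r=6.5 sphere, the r=4 sphere at (-2.5, -3.5) lies wholly inside it (removes its full 2.47 mm² and its 5.58 mm outline becomes a hole wall) — 1 connected region with 1 hole. The result has 1 disconnected region.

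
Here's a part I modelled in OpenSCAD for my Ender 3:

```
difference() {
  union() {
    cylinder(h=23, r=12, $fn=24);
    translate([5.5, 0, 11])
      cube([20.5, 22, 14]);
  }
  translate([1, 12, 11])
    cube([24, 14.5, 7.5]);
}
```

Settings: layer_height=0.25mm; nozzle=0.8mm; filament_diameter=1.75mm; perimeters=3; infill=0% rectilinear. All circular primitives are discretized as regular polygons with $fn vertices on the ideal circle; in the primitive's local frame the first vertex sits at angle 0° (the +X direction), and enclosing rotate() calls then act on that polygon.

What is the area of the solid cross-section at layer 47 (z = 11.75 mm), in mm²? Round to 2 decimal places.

654.63 mm²

At z = 11.75 mm: the cylinder: section is a regular 24-gon, circumradius r=12 (area = (24/2)·12.000²·sin(360°/24) = 447.24 mm²); the cube at (5.5, 0) is present — its section is the full 20.5×22 rectangle (area 451.00 mm²); Taking the union: the regions partially overlap — summed areas 898.24 mm² minus the doubly-counted overlap 48.61 mm² gives 849.63 mm² — area = 849.63 mm²; the cube at (1, 12) is present — its section is the full 24×14.5 rectangle (area 348.00 mm²); After the difference (first − rest): starting from the result so far (849.63 mm²), the 24×14.5 cube at (1, 12) partially overlaps it — only the 195.00 mm² overlap (of its 348.00 mm²) is removed, clipping the outline — area = 654.63 mm². Overall, the cross-section is a single solid region. Net area = 654.63 mm².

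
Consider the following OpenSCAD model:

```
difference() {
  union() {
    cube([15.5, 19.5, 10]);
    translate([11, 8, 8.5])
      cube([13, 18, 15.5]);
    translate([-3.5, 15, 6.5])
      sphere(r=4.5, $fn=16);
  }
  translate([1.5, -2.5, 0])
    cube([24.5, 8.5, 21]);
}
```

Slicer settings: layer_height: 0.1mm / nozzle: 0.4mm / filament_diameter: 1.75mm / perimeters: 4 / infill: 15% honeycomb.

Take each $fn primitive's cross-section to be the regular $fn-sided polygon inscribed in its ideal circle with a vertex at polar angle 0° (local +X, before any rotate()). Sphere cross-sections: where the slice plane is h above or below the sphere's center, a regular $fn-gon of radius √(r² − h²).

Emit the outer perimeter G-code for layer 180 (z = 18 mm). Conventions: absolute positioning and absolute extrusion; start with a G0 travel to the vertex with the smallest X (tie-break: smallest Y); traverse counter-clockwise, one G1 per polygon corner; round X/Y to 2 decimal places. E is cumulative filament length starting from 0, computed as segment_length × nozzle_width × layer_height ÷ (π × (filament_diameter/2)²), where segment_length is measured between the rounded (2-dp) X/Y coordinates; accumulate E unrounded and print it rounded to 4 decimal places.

G0 X11.00 Y8.00 Z18.00
G1 X24.00 Y8.00 E0.2162
G1 X24.00 Y26.00 E0.5155
G1 X11.00 Y26.00 E0.7317
G1 X11.00 Y8.00 E1.0311

At z = 18 mm: the cube is absent (z outside [0, 10]); the cube at (11, 8) (footprint 13×18) is included at this height; the sphere at (-3.5, 15) is absent (|z−center|=11.500 > r=4.5); Merging all regions: only the 13×18 cube at (11, 8) is present, so the union is just that shape — 1 connected region; the cube at (1.5, -2.5) (footprint 24.5×8.5) is included at this height; Taking the first minus the rest: starting from the result so far, the 24.5×8.5 cube at (1.5, -2.5) misses the remaining region (no effect) — 1 connected region. The outline is a single polygon with 4 vertices. Extrusion per mm of travel: 0.4 × 0.1 / (π × 0.875²) = 0.016630. Accumulating E over each segment gives final E = 1.0311.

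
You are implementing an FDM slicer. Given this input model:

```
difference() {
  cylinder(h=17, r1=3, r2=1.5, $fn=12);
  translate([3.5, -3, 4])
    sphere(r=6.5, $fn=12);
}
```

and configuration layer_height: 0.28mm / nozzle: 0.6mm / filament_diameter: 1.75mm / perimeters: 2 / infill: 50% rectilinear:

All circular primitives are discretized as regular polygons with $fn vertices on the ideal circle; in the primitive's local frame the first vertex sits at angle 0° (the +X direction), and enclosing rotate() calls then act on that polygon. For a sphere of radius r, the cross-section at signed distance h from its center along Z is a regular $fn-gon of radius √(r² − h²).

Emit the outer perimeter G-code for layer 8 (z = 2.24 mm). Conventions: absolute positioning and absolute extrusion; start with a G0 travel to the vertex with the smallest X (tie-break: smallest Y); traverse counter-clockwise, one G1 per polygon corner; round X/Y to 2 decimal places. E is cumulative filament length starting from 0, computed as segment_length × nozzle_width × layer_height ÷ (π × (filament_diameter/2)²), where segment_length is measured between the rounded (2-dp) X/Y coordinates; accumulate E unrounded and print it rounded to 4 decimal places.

At z = 2.24 mm: the cone contributes a regular 12-gon of circumradius 2.802 (interpolated between r1=3 and r2=1.5 at t=0.132); the r=6.5 sphere at (3.5, -3) contributes a regular 12-gon of circumradius √(6.5²−1.76²) = 6.257; Subtracting the remaining from the first: starting from the cone, the r=6.5 sphere at (3.5, -3) partially overlaps it — only the 18.82 mm² overlap (of its 117.46 mm²) is removed, clipping the outline — 1 connected region. The outline is a single polygon with 9 vertices. Extrusion per mm of travel: 0.6 × 0.28 / (π × 0.875²) = 0.069846. Accumulating E over each segment gives final E = 0.8590.

G0 X-2.80 Y0.00 Z2.24
G1 X-2.43 Y-1.40 E0.1011
G1 X-2.35 Y-1.48 E0.1090
G1 X-1.92 Y0.13 E0.2254
G1 X0.37 Y2.42 E0.4516
G1 X0.90 Y2.56 E0.4899
G1 X0.00 Y2.80 E0.5550
G1 X-1.40 Y2.43 E0.6561
G1 X-2.43 Y1.40 E0.7579
G1 X-2.80 Y0.00 E0.8590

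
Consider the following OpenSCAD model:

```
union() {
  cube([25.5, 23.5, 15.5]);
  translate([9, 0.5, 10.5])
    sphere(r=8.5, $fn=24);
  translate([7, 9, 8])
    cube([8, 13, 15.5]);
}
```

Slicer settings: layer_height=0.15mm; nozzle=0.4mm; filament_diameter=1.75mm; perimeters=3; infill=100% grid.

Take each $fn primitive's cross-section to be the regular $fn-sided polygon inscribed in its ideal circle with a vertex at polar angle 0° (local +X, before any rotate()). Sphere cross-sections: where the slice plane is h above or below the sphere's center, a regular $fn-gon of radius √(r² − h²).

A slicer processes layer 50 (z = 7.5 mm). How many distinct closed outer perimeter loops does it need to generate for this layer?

1

At z = 7.5 mm: the cube is present — its section is the full 25.5×23.5 rectangle; the sphere at (9, 0.5): section is a regular 24-gon, circumradius = √(r²−h²) = √(8.5²−3²) = 7.953; the cube at (7, 9) does not reach this height (z outside [8, 23.5]); Combining (union): the regions partially overlap (shared area 106.14 mm²), so overlapping operands fuse into one piece — 1 connected region. The result has 1 disconnected region.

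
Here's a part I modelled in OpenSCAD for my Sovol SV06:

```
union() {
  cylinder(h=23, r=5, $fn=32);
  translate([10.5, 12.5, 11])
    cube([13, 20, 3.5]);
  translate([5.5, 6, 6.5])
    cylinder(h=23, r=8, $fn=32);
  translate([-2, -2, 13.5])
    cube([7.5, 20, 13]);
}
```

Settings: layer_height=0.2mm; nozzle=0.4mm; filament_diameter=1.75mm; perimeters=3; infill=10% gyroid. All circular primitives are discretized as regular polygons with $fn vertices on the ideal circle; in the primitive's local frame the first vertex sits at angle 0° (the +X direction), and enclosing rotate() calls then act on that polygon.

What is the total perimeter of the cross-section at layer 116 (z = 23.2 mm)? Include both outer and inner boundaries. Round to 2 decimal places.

64.21 mm

At z = 23.2 mm: the cylinder is absent (z outside [0, 23]); the cube at (10.5, 12.5) is not intersected at this z (z outside [11, 14.5]); the r=8 cylinder at (5.5, 6) contributes a regular 32-gon of circumradius 8 (perimeter = 2·32·8.000·sin(180°/32) = 50.18 mm); the 7.5×20 cube at (-2, -2) contributes its full rectangle (perimeter 55.00 mm); Merging all regions: the regions partially overlap (shared area 98.17 mm²), so the edge portions inside another operand are dropped and the merged outline is re-measured after clipping — boundary = 64.21 mm. Overall, the cross-section is a single solid region. Total boundary length (outer) = 64.21 mm.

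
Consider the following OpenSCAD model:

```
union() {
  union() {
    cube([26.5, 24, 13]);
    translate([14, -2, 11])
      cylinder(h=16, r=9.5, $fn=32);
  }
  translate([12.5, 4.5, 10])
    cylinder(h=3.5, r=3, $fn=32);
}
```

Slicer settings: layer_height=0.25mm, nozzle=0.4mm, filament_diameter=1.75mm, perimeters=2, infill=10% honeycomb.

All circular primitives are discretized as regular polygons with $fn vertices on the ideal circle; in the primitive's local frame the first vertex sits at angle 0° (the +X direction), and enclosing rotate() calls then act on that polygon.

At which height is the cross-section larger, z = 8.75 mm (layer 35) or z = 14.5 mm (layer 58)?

Layer 35 (z = 8.75): the cube is present — its section is the full 26.5×24 rectangle (area 636.00 mm²); the cylinder at (14, -2) is absent (z outside [11, 27]); Taking the union: only the 26.5×24 cube is present, so the union is just that shape — area = 636.00 mm²; the cylinder at (12.5, 4.5) is absent (z outside [10, 13.5]); Merging all regions: only that combined region is present, so the union is just that shape — area = 636.00 mm². So its area = 636.00 mm². Layer 58 (z = 14.5): the cube does not reach this height (z outside [0, 13]); the r=9.5 cylinder at (14, -2) gives a regular 32-gon of circumradius 9.5 (constant along its height) (area = (32/2)·9.500²·sin(360°/32) = 281.71 mm²); Combining (union): only the r=9.5 cylinder at (14, -2) is present, so the union is just that shape — area = 281.71 mm²; the cylinder at (12.5, 4.5) is not intersected at this z (z outside [10, 13.5]); Combining (union): only the result so far is present, so the union is just that shape — area = 281.71 mm². So its area = 281.71 mm². Layer 35 is larger (636.00 vs 281.71 mm²).

layer 35 (z = 8.75 mm)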